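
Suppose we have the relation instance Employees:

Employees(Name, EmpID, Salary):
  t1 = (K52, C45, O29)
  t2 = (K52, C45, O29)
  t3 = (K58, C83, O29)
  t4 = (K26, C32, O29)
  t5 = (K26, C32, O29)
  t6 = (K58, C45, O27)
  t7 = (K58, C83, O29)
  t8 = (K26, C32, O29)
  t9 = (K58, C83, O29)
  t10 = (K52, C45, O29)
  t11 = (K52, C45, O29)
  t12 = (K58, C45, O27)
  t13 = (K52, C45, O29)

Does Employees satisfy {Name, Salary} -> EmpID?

(Name=K52, Salary=O29): rows 1, 2, 10, 11, 13 → EmpID = C45, C45, C45, C45, C45 ✓
(Name=K58, Salary=O29): rows 3, 7, 9 → EmpID = C83, C83, C83 ✓
(Name=K26, Salary=O29): rows 4, 5, 8 → EmpID = C32, C32, C32 ✓
(Name=K58, Salary=O27): rows 6, 12 → EmpID = C45, C45 ✓
Every {Name, Salary} value is associated with a single EmpID value, so {Name, Salary} -> EmpID holds.

Yes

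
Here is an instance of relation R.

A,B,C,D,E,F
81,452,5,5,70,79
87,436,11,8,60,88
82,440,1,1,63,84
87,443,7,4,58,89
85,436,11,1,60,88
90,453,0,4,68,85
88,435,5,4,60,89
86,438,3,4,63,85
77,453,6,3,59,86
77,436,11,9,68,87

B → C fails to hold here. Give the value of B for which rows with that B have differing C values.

453

B=452: 1 row → C = 5 ✓
B=436: 3 rows → C = 11, 11, 11 ✓
B=440: 1 row → C = 1 ✓
B=443: 1 row → C = 7 ✓
B=453: 2 rows → C takes values {0, 6} — violation
B=435: 1 row → C = 5 ✓
B=438: 1 row → C = 3 ✓
The only B value with inconsistent C is B=453.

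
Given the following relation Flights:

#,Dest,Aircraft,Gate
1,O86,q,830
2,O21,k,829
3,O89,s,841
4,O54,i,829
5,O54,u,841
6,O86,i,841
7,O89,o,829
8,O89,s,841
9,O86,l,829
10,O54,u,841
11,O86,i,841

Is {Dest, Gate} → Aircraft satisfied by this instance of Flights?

Yes

(Dest=O86, Gate=830): row 1 → Aircraft = q ✓
(Dest=O21, Gate=829): row 2 → Aircraft = k ✓
(Dest=O89, Gate=841): rows 3, 8 → Aircraft = s, s ✓
(Dest=O54, Gate=829): row 4 → Aircraft = i ✓
(Dest=O54, Gate=841): rows 5, 10 → Aircraft = u, u ✓
(Dest=O86, Gate=841): rows 6, 11 → Aircraft = i, i ✓
(Dest=O89, Gate=829): row 7 → Aircraft = o ✓
(Dest=O86, Gate=829): row 9 → Aircraft = l ✓
Every {Dest, Gate} value is associated with a single Aircraft value, so {Dest, Gate} → Aircraft holds.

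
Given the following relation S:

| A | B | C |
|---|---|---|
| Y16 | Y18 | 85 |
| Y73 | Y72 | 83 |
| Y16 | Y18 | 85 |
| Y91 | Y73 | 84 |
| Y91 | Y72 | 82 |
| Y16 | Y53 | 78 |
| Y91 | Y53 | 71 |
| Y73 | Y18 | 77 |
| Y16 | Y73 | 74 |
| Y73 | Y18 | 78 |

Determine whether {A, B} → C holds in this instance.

No

(A=Y16, B=Y18): 2 rows → C = 85, 85 ✓
(A=Y73, B=Y72): 1 row → C = 83 ✓
(A=Y91, B=Y73): 1 row → C = 84 ✓
(A=Y91, B=Y72): 1 row → C = 82 ✓
(A=Y16, B=Y53): 1 row → C = 78 ✓
(A=Y91, B=Y53): 1 row → C = 71 ✓
(A=Y73, B=Y18): 2 rows → C takes values {77, 78} — violation
(A=Y16, B=Y73): 1 row → C = 74 ✓
Two rows agree on {A, B} but differ on C, so {A, B} → C does not hold.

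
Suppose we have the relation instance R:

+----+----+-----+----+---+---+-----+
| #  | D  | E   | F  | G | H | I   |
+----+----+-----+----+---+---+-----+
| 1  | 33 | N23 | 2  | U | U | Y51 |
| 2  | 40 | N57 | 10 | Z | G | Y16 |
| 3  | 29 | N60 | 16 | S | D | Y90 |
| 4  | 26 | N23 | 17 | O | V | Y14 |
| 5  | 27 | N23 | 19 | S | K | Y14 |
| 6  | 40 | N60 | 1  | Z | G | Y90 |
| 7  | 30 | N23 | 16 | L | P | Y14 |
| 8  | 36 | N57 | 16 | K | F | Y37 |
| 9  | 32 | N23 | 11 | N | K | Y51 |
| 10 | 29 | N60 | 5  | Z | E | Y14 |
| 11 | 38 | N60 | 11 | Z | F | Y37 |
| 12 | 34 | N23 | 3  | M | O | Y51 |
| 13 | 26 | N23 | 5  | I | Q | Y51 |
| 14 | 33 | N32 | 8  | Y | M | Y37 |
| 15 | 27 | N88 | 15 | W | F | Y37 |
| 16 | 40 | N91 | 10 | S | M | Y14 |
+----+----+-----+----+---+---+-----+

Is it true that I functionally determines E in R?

No

I=Y51: rows 1, 9, 12, 13 → E = N23, N23, N23, N23 ✓
I=Y16: row 2 → E = N57 ✓
I=Y90: rows 3, 6 → E = N60, N60 ✓
I=Y14: rows 4, 5, 7, 10, 16 → E takes values {N23, N60, N91} — violation
I=Y37: rows 8, 11, 14, 15 → E takes values {N57, N60, N32, N88} — violation
Two rows agree on I but differ on E, so I -> E does not hold.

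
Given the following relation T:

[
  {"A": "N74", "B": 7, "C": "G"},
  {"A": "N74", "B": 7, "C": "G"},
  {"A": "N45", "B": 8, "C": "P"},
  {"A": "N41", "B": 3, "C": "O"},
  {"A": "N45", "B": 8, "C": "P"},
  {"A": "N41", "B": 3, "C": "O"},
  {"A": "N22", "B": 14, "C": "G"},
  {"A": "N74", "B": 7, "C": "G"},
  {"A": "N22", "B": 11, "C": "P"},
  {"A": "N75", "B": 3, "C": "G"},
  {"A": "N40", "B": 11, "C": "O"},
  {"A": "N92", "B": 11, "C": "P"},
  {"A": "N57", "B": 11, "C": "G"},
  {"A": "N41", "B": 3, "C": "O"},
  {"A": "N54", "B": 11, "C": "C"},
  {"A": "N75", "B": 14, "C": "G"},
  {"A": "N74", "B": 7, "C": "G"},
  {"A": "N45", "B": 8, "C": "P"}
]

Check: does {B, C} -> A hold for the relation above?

(B=7, C=G): 4 rows → A = N74, N74, N74, N74 ✓
(B=8, C=P): 3 rows → A = N45, N45, N45 ✓
(B=3, C=O): 3 rows → A = N41, N41, N41 ✓
(B=14, C=G): 2 rows → A takes values {N22, N75} — violation
(B=11, C=P): 2 rows → A takes values {N22, N92} — violation
(B=3, C=G): 1 row → A = N75 ✓
(B=11, C=O): 1 row → A = N40 ✓
(B=11, C=G): 1 row → A = N57 ✓
(B=11, C=C): 1 row → A = N54 ✓
Two rows agree on {B, C} but differ on A, so {B, C} -> A does not hold.

No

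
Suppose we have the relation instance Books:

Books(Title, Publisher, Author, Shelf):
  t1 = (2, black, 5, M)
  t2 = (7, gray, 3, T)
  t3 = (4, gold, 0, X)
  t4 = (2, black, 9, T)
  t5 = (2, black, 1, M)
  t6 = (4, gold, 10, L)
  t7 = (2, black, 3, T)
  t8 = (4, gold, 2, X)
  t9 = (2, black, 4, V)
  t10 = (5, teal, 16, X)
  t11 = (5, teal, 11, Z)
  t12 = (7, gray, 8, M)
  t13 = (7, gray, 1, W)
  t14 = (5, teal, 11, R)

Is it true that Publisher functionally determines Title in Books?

Publisher=black: rows 1, 4, 5, 7, 9 → Title = 2, 2, 2, 2, 2 ✓
Publisher=gray: rows 2, 12, 13 → Title = 7, 7, 7 ✓
Publisher=gold: rows 3, 6, 8 → Title = 4, 4, 4 ✓
Publisher=teal: rows 10, 11, 14 → Title = 5, 5, 5 ✓
Every Publisher value is associated with a single Title value, so Publisher → Title holds.

Yes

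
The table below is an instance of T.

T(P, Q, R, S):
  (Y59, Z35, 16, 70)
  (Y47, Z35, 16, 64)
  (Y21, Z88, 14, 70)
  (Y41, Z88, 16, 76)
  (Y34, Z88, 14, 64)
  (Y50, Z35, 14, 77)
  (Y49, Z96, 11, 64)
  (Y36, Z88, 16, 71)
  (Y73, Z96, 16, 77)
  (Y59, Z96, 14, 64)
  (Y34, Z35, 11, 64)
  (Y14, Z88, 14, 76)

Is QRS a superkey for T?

Yes

All 12 rows have distinct QRS values, so QRS → (all attributes) holds and QRS is a superkey.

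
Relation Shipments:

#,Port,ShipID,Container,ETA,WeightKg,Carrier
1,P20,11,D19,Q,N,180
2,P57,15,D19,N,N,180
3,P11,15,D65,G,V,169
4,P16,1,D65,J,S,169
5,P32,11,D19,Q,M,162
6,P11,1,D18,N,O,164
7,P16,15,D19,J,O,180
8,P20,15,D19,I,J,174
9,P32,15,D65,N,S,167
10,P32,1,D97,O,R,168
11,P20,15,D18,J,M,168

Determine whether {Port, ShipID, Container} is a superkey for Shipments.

Yes

All 11 rows have distinct {Port, ShipID, Container} values, so {Port, ShipID, Container} → (all attributes) holds and {Port, ShipID, Container} is a superkey.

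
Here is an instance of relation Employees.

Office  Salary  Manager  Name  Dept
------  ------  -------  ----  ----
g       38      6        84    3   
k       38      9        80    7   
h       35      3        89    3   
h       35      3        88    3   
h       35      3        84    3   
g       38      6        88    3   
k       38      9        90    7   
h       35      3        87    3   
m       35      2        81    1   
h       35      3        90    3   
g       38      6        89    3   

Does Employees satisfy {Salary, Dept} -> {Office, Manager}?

Yes

(Salary=38, Dept=3): 3 rows → {Office,Manager} = (g, 6), (g, 6), (g, 6) ✓
(Salary=38, Dept=7): 2 rows → {Office,Manager} = (k, 9), (k, 9) ✓
(Salary=35, Dept=3): 5 rows → {Office,Manager} = (h, 3), (h, 3), (h, 3), (h, 3), (h, 3) ✓
(Salary=35, Dept=1): 1 row → {Office,Manager} = (m, 2) ✓
Every {Salary, Dept} value is associated with a single {Office, Manager} value, so {Salary, Dept} -> {Office, Manager} holds.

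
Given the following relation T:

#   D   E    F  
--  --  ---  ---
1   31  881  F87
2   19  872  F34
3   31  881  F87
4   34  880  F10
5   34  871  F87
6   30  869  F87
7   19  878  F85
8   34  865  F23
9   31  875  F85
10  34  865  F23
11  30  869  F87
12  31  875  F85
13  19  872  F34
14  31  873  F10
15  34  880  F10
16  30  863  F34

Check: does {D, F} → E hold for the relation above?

(D=31, F=F87): rows 1, 3 → E = 881, 881 ✓
(D=19, F=F34): rows 2, 13 → E = 872, 872 ✓
(D=34, F=F10): rows 4, 15 → E = 880, 880 ✓
(D=34, F=F87): row 5 → E = 871 ✓
(D=30, F=F87): rows 6, 11 → E = 869, 869 ✓
(D=19, F=F85): row 7 → E = 878 ✓
(D=34, F=F23): rows 8, 10 → E = 865, 865 ✓
(D=31, F=F85): rows 9, 12 → E = 875, 875 ✓
(D=31, F=F10): row 14 → E = 873 ✓
(D=30, F=F34): row 16 → E = 863 ✓
Every {D, F} value is associated with a single E value, so {D, F} → E holds.

Yes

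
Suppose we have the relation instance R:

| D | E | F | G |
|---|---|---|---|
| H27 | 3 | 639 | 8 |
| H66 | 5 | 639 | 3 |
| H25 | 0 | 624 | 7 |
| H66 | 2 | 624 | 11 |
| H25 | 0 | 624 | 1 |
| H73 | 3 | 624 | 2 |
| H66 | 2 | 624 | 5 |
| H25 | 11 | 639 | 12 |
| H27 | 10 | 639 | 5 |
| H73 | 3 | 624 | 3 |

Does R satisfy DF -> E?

(D=H27, F=639): 2 rows → E takes values {3, 10} — violation
(D=H66, F=639): 1 row → E = 5 ✓
(D=H25, F=624): 2 rows → E = 0, 0 ✓
(D=H66, F=624): 2 rows → E = 2, 2 ✓
(D=H73, F=624): 2 rows → E = 3, 3 ✓
(D=H25, F=639): 1 row → E = 11 ✓
Two rows agree on DF but differ on E, so DF -> E does not hold.

No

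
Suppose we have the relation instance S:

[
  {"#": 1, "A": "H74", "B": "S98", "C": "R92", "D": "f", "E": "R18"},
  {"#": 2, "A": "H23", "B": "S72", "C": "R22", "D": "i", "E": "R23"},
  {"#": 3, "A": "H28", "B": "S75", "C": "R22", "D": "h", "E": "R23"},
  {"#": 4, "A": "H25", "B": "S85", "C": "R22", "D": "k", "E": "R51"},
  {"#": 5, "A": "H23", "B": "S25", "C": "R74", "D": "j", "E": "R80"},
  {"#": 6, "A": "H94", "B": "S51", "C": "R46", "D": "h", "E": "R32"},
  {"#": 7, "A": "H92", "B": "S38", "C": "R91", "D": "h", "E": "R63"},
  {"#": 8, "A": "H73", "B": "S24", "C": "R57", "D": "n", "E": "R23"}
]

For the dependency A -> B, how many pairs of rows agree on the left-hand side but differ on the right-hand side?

1

A=H23: violating pairs (2,5) — 1 pair.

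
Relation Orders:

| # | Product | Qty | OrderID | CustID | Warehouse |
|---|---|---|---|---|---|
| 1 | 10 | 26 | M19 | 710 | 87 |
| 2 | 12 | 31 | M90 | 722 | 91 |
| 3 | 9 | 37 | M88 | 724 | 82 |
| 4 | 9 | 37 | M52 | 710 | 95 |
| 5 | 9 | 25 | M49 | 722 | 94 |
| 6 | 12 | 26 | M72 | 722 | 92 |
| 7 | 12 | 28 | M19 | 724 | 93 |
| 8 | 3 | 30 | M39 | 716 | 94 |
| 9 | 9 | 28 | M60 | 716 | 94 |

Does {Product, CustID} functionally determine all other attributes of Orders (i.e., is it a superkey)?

No

Rows 2 and 6 have the same {Product, CustID} value (Product=12, CustID=722) but are distinct tuples, so {Product, CustID} does not determine every attribute — not a superkey.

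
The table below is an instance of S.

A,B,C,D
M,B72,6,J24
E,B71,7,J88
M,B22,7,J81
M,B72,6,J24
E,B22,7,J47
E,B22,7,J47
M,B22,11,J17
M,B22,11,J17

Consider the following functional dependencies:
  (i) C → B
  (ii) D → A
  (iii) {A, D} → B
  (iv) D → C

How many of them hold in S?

(i) C → B: C=7: 4 rows → B takes values {B71, B22} — violation — fails.
(ii) D → A: every LHS value maps to a single RHS value — holds.
(iii) {A, D} → B: every LHS value maps to a single RHS value — holds.
(iv) D → C: every LHS value maps to a single RHS value — holds.
3 of the 4 dependencies hold.

3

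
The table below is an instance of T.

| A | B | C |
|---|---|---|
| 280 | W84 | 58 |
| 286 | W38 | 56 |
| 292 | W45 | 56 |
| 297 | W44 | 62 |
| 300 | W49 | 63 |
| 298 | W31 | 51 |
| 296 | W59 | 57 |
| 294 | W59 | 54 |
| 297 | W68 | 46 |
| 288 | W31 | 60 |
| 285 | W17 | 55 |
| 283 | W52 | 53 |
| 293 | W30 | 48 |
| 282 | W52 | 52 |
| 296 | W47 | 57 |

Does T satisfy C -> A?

C=58: 1 row → A = 280 ✓
C=56: 2 rows → A takes values {286, 292} — violation
C=62: 1 row → A = 297 ✓
C=63: 1 row → A = 300 ✓
C=51: 1 row → A = 298 ✓
C=57: 2 rows → A = 296, 296 ✓
C=54: 1 row → A = 294 ✓
C=46: 1 row → A = 297 ✓
C=60: 1 row → A = 288 ✓
C=55: 1 row → A = 285 ✓
C=53: 1 row → A = 283 ✓
C=48: 1 row → A = 293 ✓
C=52: 1 row → A = 282 ✓
Two rows agree on C but differ on A, so C -> A does not hold.

No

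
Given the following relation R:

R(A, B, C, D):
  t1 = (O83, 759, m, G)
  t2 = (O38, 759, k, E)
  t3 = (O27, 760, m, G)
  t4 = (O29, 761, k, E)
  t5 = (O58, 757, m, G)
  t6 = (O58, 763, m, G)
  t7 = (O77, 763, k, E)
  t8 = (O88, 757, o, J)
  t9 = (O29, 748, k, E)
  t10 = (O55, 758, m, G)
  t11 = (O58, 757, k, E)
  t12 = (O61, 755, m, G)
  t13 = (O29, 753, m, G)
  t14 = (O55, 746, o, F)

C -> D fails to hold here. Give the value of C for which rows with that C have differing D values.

C=m: rows 1, 3, 5, 6, 10, 12, 13 → D = G, G, G, G, G, G, G ✓
C=k: rows 2, 4, 7, 9, 11 → D = E, E, E, E, E ✓
C=o: rows 8, 14 → D takes values {J, F} — violation
The only C value with inconsistent D is C=o.

o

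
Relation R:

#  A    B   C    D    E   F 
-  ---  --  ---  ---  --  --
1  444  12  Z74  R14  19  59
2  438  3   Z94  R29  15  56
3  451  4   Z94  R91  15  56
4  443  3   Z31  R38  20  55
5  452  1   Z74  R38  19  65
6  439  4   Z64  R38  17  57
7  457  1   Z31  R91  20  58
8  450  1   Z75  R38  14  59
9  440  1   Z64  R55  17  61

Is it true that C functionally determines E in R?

Yes

C=Z74: rows 1, 5 → E = 19, 19 ✓
C=Z94: rows 2, 3 → E = 15, 15 ✓
C=Z31: rows 4, 7 → E = 20, 20 ✓
C=Z64: rows 6, 9 → E = 17, 17 ✓
C=Z75: row 8 → E = 14 ✓
Every C value is associated with a single E value, so C -> E holds.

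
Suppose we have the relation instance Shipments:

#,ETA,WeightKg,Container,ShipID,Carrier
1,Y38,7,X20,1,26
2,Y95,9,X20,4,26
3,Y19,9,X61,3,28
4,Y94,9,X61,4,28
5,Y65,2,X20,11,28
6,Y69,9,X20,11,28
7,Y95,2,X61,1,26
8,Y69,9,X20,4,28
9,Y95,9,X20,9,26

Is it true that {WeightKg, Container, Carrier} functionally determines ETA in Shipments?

No

(WeightKg=7, Container=X20, Carrier=26): row 1 → ETA = Y38 ✓
(WeightKg=9, Container=X20, Carrier=26): rows 2, 9 → ETA = Y95, Y95 ✓
(WeightKg=9, Container=X61, Carrier=28): rows 3, 4 → ETA takes values {Y19, Y94} — violation
(WeightKg=2, Container=X20, Carrier=28): row 5 → ETA = Y65 ✓
(WeightKg=9, Container=X20, Carrier=28): rows 6, 8 → ETA = Y69, Y69 ✓
(WeightKg=2, Container=X61, Carrier=26): row 7 → ETA = Y95 ✓
Two rows agree on {WeightKg, Container, Carrier} but differ on ETA, so {WeightKg, Container, Carrier} -> ETA does not hold.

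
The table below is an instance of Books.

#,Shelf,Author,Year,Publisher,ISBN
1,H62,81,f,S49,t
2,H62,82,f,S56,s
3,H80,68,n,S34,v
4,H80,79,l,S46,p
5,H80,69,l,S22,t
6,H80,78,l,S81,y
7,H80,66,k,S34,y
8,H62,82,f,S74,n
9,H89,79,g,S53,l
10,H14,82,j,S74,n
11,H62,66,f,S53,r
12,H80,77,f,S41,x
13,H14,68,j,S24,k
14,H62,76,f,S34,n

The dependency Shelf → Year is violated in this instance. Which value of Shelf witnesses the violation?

H80

Shelf=H62: rows 1, 2, 8, 11, 14 → Year = f, f, f, f, f ✓
Shelf=H80: rows 3, 4, 5, 6, 7, 12 → Year takes values {n, l, k, f} — violation
Shelf=H89: row 9 → Year = g ✓
Shelf=H14: rows 10, 13 → Year = j, j ✓
The only Shelf value with inconsistent Year is Shelf=H80.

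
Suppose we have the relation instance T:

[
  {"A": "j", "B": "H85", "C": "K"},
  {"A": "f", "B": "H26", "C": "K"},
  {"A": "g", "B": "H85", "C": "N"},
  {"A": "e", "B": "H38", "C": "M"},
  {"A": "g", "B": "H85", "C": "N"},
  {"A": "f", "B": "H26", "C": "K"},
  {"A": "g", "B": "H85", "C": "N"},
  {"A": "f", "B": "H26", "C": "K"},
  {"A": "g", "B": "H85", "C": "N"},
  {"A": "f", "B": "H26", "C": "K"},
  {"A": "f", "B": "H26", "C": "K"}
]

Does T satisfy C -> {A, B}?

No

C=K: 6 rows → {A,B} takes values {(j, H85), (f, H26)} — violation
C=N: 4 rows → {A,B} = (g, H85), (g, H85), (g, H85), (g, H85) ✓
C=M: 1 row → {A,B} = (e, H38) ✓
Two rows agree on C but differ on {A, B}, so C -> {A, B} does not hold.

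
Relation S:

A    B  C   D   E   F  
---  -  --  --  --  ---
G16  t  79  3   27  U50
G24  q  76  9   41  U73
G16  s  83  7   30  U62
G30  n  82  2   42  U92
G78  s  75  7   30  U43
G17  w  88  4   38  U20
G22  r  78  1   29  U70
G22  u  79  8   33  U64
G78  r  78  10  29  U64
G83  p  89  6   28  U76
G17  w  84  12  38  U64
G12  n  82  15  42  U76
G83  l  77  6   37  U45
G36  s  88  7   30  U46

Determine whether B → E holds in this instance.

B=t: 1 row → E = 27 ✓
B=q: 1 row → E = 41 ✓
B=s: 3 rows → E = 30, 30, 30 ✓
B=n: 2 rows → E = 42, 42 ✓
B=w: 2 rows → E = 38, 38 ✓
B=r: 2 rows → E = 29, 29 ✓
B=u: 1 row → E = 33 ✓
B=p: 1 row → E = 28 ✓
B=l: 1 row → E = 37 ✓
Every B value is associated with a single E value, so B → E holds.

Yes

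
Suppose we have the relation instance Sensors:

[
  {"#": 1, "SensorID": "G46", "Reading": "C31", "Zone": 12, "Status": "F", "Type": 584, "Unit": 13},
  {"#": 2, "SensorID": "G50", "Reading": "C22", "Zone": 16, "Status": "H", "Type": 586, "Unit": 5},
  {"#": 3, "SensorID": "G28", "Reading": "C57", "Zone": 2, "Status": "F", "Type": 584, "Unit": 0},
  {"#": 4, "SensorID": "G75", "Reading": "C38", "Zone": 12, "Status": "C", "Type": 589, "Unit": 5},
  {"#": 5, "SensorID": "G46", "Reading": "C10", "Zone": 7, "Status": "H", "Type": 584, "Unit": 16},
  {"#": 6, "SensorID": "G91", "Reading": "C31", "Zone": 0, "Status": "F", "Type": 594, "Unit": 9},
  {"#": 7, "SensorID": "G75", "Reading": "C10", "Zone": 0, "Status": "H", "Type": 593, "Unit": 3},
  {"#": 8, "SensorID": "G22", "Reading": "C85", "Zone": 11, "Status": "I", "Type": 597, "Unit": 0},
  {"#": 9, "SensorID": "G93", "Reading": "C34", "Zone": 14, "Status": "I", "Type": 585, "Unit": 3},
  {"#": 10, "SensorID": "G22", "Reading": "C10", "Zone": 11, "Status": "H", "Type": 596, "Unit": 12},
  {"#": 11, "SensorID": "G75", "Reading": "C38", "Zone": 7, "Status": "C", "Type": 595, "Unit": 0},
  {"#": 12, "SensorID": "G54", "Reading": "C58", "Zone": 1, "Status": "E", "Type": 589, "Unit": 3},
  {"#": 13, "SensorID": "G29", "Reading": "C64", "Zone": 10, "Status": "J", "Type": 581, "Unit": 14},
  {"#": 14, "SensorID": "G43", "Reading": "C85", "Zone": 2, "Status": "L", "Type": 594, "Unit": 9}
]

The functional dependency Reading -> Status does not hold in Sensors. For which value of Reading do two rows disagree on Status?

Reading=C31: rows 1, 6 → Status = F, F ✓
Reading=C22: row 2 → Status = H ✓
Reading=C57: row 3 → Status = F ✓
Reading=C38: rows 4, 11 → Status = C, C ✓
Reading=C10: rows 5, 7, 10 → Status = H, H, H ✓
Reading=C85: rows 8, 14 → Status takes values {I, L} — violation
Reading=C34: row 9 → Status = I ✓
Reading=C58: row 12 → Status = E ✓
Reading=C64: row 13 → Status = J ✓
The only Reading value with inconsistent Status is Reading=C85.

C85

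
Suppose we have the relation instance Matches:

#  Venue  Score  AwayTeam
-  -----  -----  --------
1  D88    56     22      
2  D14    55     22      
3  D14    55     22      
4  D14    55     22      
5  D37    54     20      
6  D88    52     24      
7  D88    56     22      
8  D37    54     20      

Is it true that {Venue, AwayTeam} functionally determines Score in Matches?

Yes

(Venue=D88, AwayTeam=22): rows 1, 7 → Score = 56, 56 ✓
(Venue=D14, AwayTeam=22): rows 2, 3, 4 → Score = 55, 55, 55 ✓
(Venue=D37, AwayTeam=20): rows 5, 8 → Score = 54, 54 ✓
(Venue=D88, AwayTeam=24): row 6 → Score = 52 ✓
Every {Venue, AwayTeam} value is associated with a single Score value, so {Venue, AwayTeam} → Score holds.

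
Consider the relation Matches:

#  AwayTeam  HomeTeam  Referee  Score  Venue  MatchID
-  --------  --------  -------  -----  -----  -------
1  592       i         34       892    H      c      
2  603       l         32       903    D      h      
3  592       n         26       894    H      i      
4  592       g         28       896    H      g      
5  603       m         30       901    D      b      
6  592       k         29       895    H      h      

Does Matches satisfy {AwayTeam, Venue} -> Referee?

No

(AwayTeam=592, Venue=H): rows 1, 3, 4, 6 → Referee takes values {34, 26, 28, 29} — violation
(AwayTeam=603, Venue=D): rows 2, 5 → Referee takes values {32, 30} — violation
Two rows agree on {AwayTeam, Venue} but differ on Referee, so {AwayTeam, Venue} -> Referee does not hold.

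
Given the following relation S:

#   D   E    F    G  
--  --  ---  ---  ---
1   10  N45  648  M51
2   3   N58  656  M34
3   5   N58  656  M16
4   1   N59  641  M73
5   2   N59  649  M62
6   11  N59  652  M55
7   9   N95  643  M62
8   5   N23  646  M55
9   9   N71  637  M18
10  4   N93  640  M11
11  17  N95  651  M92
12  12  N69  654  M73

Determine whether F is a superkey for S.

Rows 2 and 3 have the same F value F=656 but are distinct tuples, so F does not determine every attribute — not a superkey.

No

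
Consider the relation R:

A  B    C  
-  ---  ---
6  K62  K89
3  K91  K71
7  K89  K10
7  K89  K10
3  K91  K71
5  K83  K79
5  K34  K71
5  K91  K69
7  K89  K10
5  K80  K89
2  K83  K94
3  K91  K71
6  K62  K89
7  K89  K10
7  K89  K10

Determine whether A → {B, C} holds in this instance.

No

A=6: 2 rows → {B,C} = (K62, K89), (K62, K89) ✓
A=3: 3 rows → {B,C} = (K91, K71), (K91, K71), (K91, K71) ✓
A=7: 5 rows → {B,C} = (K89, K10), (K89, K10), (K89, K10), (K89, K10), (K89, K10) ✓
A=5: 4 rows → {B,C} takes values {(K83, K79), (K34, K71), (K91, K69), (K80, K89)} — violation
A=2: 1 row → {B,C} = (K83, K94) ✓
Two rows agree on A but differ on {B, C}, so A → {B, C} does not hold.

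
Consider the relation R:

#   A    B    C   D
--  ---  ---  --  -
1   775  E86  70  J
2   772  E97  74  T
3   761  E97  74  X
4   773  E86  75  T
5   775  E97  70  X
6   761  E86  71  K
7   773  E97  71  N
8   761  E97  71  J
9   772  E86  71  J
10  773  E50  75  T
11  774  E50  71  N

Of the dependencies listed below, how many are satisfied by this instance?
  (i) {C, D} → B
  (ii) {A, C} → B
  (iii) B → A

0

(i) {C, D} → B: (C=75, D=T): rows 4, 10 → B takes values {E86, E50} — violation; (C=71, D=N): rows 7, 11 → B takes values {E97, E50} — violation; (C=71, D=J): rows 8, 9 → B takes values {E97, E86} — violation — fails.
(ii) {A, C} → B: (A=775, C=70): rows 1, 5 → B takes values {E86, E97} — violation; (A=773, C=75): rows 4, 10 → B takes values {E86, E50} — violation; (A=761, C=71): rows 6, 8 → B takes values {E86, E97} — violation — fails.
(iii) B → A: B=E86: rows 1, 4, 6, 9 → A takes values {775, 773, 761, 772} — violation; B=E97: rows 2, 3, 5, 7, 8 → A takes values {772, 761, 775, 773} — violation; B=E50: rows 10, 11 → A takes values {773, 774} — violation — fails.
None of the 3 dependencies hold.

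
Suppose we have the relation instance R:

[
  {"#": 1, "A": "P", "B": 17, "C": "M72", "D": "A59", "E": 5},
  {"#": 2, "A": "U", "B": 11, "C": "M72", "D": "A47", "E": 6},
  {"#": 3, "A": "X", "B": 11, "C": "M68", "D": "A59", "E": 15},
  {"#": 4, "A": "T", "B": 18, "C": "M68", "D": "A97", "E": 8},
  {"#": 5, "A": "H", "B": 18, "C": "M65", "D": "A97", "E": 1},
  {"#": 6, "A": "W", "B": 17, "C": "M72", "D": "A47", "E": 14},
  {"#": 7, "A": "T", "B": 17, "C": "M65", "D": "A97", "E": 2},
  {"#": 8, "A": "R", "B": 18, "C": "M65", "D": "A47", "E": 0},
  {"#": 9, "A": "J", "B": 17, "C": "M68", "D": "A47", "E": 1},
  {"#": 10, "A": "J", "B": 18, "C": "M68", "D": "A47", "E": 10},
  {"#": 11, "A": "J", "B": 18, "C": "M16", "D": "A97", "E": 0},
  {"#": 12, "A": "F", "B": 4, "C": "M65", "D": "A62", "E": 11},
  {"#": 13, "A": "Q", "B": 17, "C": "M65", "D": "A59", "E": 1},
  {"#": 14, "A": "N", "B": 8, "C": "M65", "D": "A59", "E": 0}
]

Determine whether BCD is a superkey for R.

All 14 rows have distinct BCD values, so BCD → (all attributes) holds and BCD is a superkey.

Yes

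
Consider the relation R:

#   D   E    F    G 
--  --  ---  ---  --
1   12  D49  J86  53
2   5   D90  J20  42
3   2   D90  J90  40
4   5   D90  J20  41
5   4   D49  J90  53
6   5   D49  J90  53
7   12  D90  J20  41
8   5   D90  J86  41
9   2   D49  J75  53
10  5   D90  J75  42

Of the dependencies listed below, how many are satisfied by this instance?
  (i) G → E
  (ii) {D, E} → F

(i) G → E: every LHS value maps to a single RHS value — holds.
(ii) {D, E} → F: (D=5, E=D90): rows 2, 4, 8, 10 → F takes values {J20, J86, J75} — violation — fails.
1 of the 2 dependencies holds.

1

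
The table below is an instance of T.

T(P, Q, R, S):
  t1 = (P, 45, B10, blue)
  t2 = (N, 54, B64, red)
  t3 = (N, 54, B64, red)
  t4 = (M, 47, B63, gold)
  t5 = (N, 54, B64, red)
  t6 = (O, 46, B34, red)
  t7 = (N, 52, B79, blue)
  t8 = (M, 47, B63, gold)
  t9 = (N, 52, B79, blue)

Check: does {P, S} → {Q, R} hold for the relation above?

(P=P, S=blue): row 1 → {Q,R} = (45, B10) ✓
(P=N, S=red): rows 2, 3, 5 → {Q,R} = (54, B64), (54, B64), (54, B64) ✓
(P=M, S=gold): rows 4, 8 → {Q,R} = (47, B63), (47, B63) ✓
(P=O, S=red): row 6 → {Q,R} = (46, B34) ✓
(P=N, S=blue): rows 7, 9 → {Q,R} = (52, B79), (52, B79) ✓
Every {P, S} value is associated with a single {Q, R} value, so {P, S} → {Q, R} holds.

Yes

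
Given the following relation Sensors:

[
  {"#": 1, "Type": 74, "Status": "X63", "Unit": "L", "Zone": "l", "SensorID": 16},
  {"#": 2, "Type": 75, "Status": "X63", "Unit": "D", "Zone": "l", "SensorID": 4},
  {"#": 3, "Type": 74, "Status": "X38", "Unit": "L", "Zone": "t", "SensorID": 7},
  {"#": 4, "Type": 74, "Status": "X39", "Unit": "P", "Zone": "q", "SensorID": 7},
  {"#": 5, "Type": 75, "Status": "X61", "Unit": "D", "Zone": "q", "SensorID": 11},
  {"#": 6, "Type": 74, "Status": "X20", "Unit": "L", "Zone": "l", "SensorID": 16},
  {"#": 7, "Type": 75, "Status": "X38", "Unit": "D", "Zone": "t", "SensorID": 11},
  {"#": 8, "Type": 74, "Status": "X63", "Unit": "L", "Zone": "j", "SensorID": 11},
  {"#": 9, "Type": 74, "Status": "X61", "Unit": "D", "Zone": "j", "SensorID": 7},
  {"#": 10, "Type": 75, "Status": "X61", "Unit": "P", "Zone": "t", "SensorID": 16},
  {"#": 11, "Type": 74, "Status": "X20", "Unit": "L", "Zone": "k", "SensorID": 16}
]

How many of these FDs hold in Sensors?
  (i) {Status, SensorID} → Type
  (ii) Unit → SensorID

1

(i) {Status, SensorID} → Type: every LHS value maps to a single RHS value — holds.
(ii) Unit → SensorID: Unit=L: rows 1, 3, 6, 8, 11 → SensorID takes values {16, 7, 11} — violation; Unit=D: rows 2, 5, 7, 9 → SensorID takes values {4, 11, 7} — violation; Unit=P: rows 4, 10 → SensorID takes values {7, 16} — violation — fails.
1 of the 2 dependencies holds.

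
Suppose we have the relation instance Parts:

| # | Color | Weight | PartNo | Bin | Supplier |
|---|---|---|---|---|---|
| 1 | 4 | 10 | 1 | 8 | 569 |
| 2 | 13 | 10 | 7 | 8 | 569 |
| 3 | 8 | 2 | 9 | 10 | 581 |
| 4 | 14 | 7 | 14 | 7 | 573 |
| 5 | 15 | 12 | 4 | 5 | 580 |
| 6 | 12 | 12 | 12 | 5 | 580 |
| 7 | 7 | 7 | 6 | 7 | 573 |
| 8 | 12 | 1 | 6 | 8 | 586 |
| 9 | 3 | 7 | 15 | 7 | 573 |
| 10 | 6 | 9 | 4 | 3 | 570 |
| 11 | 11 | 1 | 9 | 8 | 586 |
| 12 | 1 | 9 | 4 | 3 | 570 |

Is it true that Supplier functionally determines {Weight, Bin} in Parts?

Supplier=569: rows 1, 2 → {Weight,Bin} = (10, 8), (10, 8) ✓
Supplier=581: row 3 → {Weight,Bin} = (2, 10) ✓
Supplier=573: rows 4, 7, 9 → {Weight,Bin} = (7, 7), (7, 7), (7, 7) ✓
Supplier=580: rows 5, 6 → {Weight,Bin} = (12, 5), (12, 5) ✓
Supplier=586: rows 8, 11 → {Weight,Bin} = (1, 8), (1, 8) ✓
Supplier=570: rows 10, 12 → {Weight,Bin} = (9, 3), (9, 3) ✓
Every Supplier value is associated with a single {Weight, Bin} value, so Supplier -> {Weight, Bin} holds.

Yes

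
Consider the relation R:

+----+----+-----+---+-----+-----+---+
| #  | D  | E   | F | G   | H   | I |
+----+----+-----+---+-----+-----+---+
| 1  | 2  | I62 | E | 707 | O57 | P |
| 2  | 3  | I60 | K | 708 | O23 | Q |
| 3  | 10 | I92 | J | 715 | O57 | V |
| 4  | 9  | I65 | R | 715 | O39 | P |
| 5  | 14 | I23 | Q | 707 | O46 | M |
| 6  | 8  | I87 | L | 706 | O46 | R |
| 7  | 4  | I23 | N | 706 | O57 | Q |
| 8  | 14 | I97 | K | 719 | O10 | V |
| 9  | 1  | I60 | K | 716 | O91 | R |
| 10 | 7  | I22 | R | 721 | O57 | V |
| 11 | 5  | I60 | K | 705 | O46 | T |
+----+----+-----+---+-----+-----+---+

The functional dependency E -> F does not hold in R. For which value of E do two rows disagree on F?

E=I62: row 1 → F = E ✓
E=I60: rows 2, 9, 11 → F = K, K, K ✓
E=I92: row 3 → F = J ✓
E=I65: row 4 → F = R ✓
E=I23: rows 5, 7 → F takes values {Q, N} — violation
E=I87: row 6 → F = L ✓
E=I97: row 8 → F = K ✓
E=I22: row 10 → F = R ✓
The only E value with inconsistent F is E=I23.

I23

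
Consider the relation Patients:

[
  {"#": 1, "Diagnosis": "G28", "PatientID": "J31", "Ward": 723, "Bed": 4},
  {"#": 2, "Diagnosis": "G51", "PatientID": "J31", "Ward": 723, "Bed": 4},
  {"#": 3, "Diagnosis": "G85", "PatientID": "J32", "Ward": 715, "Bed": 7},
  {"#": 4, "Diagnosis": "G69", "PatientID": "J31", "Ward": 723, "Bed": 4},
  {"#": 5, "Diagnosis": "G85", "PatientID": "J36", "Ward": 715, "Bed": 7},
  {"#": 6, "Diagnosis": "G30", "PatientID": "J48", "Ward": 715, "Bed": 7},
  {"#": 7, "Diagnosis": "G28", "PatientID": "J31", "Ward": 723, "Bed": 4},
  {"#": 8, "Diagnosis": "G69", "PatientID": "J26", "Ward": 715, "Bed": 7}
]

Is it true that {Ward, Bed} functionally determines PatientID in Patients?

No

(Ward=723, Bed=4): rows 1, 2, 4, 7 → PatientID = J31, J31, J31, J31 ✓
(Ward=715, Bed=7): rows 3, 5, 6, 8 → PatientID takes values {J32, J36, J48, J26} — violation
Two rows agree on {Ward, Bed} but differ on PatientID, so {Ward, Bed} → PatientID does not hold.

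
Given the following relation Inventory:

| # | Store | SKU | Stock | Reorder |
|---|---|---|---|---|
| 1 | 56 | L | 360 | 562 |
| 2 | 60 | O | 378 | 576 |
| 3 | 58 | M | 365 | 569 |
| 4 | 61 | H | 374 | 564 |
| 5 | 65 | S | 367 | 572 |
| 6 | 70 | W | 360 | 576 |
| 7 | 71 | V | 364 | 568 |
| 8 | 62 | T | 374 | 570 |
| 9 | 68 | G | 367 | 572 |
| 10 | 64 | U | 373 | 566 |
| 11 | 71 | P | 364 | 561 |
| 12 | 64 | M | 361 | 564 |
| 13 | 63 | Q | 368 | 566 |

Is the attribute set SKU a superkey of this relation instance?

Rows 3 and 12 have the same SKU value SKU=M but are distinct tuples, so SKU does not determine every attribute — not a superkey.

No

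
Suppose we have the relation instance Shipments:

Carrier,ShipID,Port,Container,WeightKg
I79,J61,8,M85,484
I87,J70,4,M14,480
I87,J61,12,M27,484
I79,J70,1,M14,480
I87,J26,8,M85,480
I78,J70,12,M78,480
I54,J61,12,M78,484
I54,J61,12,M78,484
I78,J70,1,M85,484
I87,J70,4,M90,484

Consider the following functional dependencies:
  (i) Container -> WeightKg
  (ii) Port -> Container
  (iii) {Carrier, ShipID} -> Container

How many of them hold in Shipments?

0

(i) Container -> WeightKg: Container=M85: 3 rows → WeightKg takes values {484, 480} — violation; Container=M78: 3 rows → WeightKg takes values {480, 484} — violation — fails.
(ii) Port -> Container: Port=4: 2 rows → Container takes values {M14, M90} — violation; Port=12: 4 rows → Container takes values {M27, M78} — violation; Port=1: 2 rows → Container takes values {M14, M85} — violation — fails.
(iii) {Carrier, ShipID} -> Container: (Carrier=I87, ShipID=J70): 2 rows → Container takes values {M14, M90} — violation; (Carrier=I78, ShipID=J70): 2 rows → Container takes values {M78, M85} — violation — fails.
None of the 3 dependencies hold.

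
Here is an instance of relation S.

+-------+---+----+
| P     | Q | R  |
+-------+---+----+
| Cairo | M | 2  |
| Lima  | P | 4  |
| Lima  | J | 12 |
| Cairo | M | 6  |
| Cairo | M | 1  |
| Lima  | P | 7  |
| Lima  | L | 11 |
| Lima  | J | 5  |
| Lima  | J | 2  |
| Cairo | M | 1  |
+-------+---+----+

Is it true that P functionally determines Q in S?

No

P=Cairo: 4 rows → Q = M, M, M, M ✓
P=Lima: 6 rows → Q takes values {P, J, L} — violation
Two rows agree on P but differ on Q, so P -> Q does not hold.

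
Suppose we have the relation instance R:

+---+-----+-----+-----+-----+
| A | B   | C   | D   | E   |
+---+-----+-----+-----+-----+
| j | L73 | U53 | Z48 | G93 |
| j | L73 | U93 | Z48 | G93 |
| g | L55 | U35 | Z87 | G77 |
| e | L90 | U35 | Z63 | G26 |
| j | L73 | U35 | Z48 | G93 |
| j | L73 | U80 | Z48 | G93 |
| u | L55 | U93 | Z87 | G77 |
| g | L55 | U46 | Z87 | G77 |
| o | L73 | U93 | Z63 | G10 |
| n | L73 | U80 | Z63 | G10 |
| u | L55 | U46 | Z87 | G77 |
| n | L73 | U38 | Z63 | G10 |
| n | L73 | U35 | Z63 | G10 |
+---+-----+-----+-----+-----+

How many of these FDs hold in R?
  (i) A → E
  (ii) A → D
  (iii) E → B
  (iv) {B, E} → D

4

(i) A → E: every LHS value maps to a single RHS value — holds.
(ii) A → D: every LHS value maps to a single RHS value — holds.
(iii) E → B: every LHS value maps to a single RHS value — holds.
(iv) {B, E} → D: every LHS value maps to a single RHS value — holds.
4 of the 4 dependencies hold.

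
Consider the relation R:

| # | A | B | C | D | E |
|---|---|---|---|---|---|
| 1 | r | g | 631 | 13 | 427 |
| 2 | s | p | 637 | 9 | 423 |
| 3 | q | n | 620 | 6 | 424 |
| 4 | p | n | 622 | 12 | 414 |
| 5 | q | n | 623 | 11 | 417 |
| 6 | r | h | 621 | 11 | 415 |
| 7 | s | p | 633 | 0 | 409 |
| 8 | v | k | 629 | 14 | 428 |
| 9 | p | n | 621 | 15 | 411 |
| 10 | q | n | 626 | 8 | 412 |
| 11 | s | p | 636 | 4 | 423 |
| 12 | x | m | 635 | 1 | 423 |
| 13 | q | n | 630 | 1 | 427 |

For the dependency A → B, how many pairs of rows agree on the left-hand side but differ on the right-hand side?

1

A=r: violating pairs (1,6) — 1 pair.
A=s: all 3 rows agree on B — 0 pairs.
A=q: all 4 rows agree on B — 0 pairs.
A=p: all 2 rows agree on B — 0 pairs.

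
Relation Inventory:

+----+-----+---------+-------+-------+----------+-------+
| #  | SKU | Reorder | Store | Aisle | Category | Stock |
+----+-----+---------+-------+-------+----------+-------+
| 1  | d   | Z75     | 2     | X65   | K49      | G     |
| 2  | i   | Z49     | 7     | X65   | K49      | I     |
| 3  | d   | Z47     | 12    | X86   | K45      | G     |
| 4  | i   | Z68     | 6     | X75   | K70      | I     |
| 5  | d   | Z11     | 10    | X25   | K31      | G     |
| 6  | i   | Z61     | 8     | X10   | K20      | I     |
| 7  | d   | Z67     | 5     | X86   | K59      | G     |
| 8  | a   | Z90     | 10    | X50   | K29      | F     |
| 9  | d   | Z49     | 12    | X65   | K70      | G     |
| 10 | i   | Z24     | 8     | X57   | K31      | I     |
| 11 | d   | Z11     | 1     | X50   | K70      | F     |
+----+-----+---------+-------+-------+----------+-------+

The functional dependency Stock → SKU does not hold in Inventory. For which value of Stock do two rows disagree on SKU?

Stock=G: rows 1, 3, 5, 7, 9 → SKU = d, d, d, d, d ✓
Stock=I: rows 2, 4, 6, 10 → SKU = i, i, i, i ✓
Stock=F: rows 8, 11 → SKU takes values {a, d} — violation
The only Stock value with inconsistent SKU is Stock=F.

F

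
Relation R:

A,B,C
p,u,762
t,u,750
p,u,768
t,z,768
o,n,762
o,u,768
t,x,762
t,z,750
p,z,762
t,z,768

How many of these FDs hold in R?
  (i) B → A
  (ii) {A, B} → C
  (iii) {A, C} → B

(i) B → A: B=u: 4 rows → A takes values {p, t, o} — violation; B=z: 4 rows → A takes values {t, p} — violation — fails.
(ii) {A, B} → C: (A=p, B=u): 2 rows → C takes values {762, 768} — violation; (A=t, B=z): 3 rows → C takes values {768, 750} — violation — fails.
(iii) {A, C} → B: (A=p, C=762): 2 rows → B takes values {u, z} — violation; (A=t, C=750): 2 rows → B takes values {u, z} — violation — fails.
None of the 3 dependencies hold.

0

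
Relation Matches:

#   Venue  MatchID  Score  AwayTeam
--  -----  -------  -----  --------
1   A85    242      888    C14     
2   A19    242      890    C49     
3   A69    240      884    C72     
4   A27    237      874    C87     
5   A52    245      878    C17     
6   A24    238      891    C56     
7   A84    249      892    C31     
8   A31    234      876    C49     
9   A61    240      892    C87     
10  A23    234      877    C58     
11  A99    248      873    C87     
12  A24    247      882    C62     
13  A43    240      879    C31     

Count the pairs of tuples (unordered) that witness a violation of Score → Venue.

Score=892: violating pairs (7,9) — 1 pair.

1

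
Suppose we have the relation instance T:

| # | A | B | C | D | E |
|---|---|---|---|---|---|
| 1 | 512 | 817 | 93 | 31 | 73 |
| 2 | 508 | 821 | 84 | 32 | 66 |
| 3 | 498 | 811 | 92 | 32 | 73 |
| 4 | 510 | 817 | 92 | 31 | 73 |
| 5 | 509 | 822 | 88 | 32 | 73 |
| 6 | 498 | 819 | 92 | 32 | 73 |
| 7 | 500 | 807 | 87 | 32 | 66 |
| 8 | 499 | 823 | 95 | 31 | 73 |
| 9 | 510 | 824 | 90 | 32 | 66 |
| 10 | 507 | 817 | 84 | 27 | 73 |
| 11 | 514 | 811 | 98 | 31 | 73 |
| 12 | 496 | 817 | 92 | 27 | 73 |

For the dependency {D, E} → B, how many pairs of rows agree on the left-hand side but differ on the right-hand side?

(D=31, E=73): violating pairs (1,8), (1,11), (4,8), (4,11), (8,11) — 5 pairs.
(D=32, E=66): violating pairs (2,7), (2,9), (7,9) — 3 pairs.
(D=32, E=73): violating pairs (3,5), (3,6), (5,6) — 3 pairs.
(D=27, E=73): all 2 rows agree on B — 0 pairs.

11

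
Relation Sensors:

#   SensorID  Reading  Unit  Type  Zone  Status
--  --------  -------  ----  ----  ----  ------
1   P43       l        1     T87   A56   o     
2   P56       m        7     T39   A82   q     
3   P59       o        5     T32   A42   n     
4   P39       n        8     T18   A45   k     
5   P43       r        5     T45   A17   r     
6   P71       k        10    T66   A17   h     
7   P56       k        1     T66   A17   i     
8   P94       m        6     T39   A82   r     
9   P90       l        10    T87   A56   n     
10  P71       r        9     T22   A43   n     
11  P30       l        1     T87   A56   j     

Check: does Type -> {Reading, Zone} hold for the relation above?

Type=T87: rows 1, 9, 11 → {Reading,Zone} = (l, A56), (l, A56), (l, A56) ✓
Type=T39: rows 2, 8 → {Reading,Zone} = (m, A82), (m, A82) ✓
Type=T32: row 3 → {Reading,Zone} = (o, A42) ✓
Type=T18: row 4 → {Reading,Zone} = (n, A45) ✓
Type=T45: row 5 → {Reading,Zone} = (r, A17) ✓
Type=T66: rows 6, 7 → {Reading,Zone} = (k, A17), (k, A17) ✓
Type=T22: row 10 → {Reading,Zone} = (r, A43) ✓
Every Type value is associated with a single {Reading, Zone} value, so Type -> {Reading, Zone} holds.

Yes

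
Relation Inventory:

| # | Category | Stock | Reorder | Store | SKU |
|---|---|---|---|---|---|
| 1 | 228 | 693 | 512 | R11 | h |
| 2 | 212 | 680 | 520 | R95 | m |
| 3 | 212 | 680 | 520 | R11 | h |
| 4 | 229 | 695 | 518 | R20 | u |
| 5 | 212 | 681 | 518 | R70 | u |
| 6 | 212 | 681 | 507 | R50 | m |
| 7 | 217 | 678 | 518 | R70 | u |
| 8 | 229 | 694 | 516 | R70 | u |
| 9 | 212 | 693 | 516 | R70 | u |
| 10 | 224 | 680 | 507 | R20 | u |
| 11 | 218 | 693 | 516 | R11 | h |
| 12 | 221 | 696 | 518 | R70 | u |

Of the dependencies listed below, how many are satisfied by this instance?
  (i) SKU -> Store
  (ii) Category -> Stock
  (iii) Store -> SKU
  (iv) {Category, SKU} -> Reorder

(i) SKU -> Store: SKU=m: rows 2, 6 → Store takes values {R95, R50} — violation; SKU=u: rows 4, 5, 7, 8, 9, 10, 12 → Store takes values {R20, R70} — violation — fails.
(ii) Category -> Stock: Category=212: rows 2, 3, 5, 6, 9 → Stock takes values {680, 681, 693} — violation; Category=229: rows 4, 8 → Stock takes values {695, 694} — violation — fails.
(iii) Store -> SKU: every LHS value maps to a single RHS value — holds.
(iv) {Category, SKU} -> Reorder: (Category=212, SKU=m): rows 2, 6 → Reorder takes values {520, 507} — violation; (Category=229, SKU=u): rows 4, 8 → Reorder takes values {518, 516} — violation; (Category=212, SKU=u): rows 5, 9 → Reorder takes values {518, 516} — violation — fails.
1 of the 4 dependencies holds.

1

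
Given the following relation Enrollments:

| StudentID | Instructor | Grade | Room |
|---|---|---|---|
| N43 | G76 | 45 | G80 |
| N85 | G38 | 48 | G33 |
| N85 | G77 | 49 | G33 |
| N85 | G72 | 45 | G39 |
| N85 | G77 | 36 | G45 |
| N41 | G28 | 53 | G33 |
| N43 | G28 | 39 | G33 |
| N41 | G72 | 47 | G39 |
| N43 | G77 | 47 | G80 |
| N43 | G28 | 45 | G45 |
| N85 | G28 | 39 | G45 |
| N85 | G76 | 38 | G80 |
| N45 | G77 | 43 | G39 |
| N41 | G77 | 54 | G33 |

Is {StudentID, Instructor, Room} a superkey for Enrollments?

Yes

All 14 rows have distinct {StudentID, Instructor, Room} values, so {StudentID, Instructor, Room} → (all attributes) holds and {StudentID, Instructor, Room} is a superkey.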